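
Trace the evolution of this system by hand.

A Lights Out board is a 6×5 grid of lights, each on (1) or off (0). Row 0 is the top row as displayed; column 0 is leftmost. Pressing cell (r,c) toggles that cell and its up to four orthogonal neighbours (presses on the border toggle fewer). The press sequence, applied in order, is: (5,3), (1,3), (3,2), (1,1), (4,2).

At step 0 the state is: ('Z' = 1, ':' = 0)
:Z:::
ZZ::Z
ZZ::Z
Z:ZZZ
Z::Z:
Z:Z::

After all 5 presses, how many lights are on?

k=0  :Z:::
ZZ::Z
ZZ::Z
Z:ZZZ
Z::Z:
Z:Z::
k=1  :Z:::
ZZ::Z
ZZ::Z
Z:ZZZ
Z::::
Z::ZZ
k=2  :Z:Z:
ZZZZ:
ZZ:ZZ
Z:ZZZ
Z::::
Z::ZZ
k=3  :Z:Z:
ZZZZ:
ZZZZZ
ZZ::Z
Z:Z::
Z::ZZ
k=4  :::Z:
:::Z:
Z:ZZZ
ZZ::Z
Z:Z::
Z::ZZ
k=5  :::Z:
:::Z:
Z:ZZZ
ZZZ:Z
ZZ:Z:
Z:ZZZ

17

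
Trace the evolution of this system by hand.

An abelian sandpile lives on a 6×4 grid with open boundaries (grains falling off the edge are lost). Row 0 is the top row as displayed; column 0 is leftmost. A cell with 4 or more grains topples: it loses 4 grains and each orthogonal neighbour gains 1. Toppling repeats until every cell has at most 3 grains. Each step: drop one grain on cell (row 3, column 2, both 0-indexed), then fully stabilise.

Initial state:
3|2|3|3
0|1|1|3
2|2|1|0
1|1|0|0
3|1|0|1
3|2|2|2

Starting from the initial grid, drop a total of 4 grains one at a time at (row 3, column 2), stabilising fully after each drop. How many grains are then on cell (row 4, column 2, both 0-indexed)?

[0] 3|2|3|3
0|1|1|3
2|2|1|0
1|1|0|0
3|1|0|1
3|2|2|2
[1] 3|2|3|3
0|1|1|3
2|2|1|0
1|1|1|0
3|1|0|1
3|2|2|2
[2] 3|2|3|3
0|1|1|3
2|2|1|0
1|1|2|0
3|1|0|1
3|2|2|2
[3] 3|2|3|3
0|1|1|3
2|2|1|0
1|1|3|0
3|1|0|1
3|2|2|2
[4] 3|2|3|3
0|1|1|3
2|2|2|0
1|2|0|1
3|1|1|1
3|2|2|2

1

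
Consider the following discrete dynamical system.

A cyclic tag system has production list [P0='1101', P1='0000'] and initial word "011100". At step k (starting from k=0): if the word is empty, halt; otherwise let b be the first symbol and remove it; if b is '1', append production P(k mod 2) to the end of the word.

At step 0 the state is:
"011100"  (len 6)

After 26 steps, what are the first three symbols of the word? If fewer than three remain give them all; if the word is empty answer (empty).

k=0  "011100"  (len 6)
k=1  "11100"  (len 5)
k=2  "11000000"  (len 8)
k=3  "10000001101"  (len 11)
k=4  "00000011010000"  (len 14)
k=5  "0000011010000"  (len 13)
k=6  "000011010000"  (len 12)
k=7  "00011010000"  (len 11)
k=8  "0011010000"  (len 10)
k=9  "011010000"  (len 9)
k=10  "11010000"  (len 8)
k=11  "10100001101"  (len 11)
k=12  "01000011010000"  (len 14)
k=13  "1000011010000"  (len 13)
k=14  "0000110100000000"  (len 16)
k=15  "000110100000000"  (len 15)
k=16  "00110100000000"  (len 14)
k=17  "0110100000000"  (len 13)
k=18  "110100000000"  (len 12)
k=19  "101000000001101"  (len 15)
k=20  "010000000011010000"  (len 18)
k=21  "10000000011010000"  (len 17)
k=22  "00000000110100000000"  (len 20)
k=23  "0000000110100000000"  (len 19)
k=24  "000000110100000000"  (len 18)
k=25  "00000110100000000"  (len 17)
k=26  "0000110100000000"  (len 16)

000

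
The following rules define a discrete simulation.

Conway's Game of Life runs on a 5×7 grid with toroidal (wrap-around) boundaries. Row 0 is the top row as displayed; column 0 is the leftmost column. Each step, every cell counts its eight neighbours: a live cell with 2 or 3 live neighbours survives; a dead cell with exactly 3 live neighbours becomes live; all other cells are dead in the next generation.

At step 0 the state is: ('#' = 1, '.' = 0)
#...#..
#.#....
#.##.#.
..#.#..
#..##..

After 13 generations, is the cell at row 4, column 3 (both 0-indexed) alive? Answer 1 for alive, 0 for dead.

0) #...#..
#.#....
#.##.#.
..#.#..
#..##..
1) #...#.#
#.#.#..
..#.#.#
..#..##
.#..##.
2) #...#.#
#...#..
#.#.#.#
###...#
.#.##..
3) ##..#.#
....#..
..#....
....#.#
...##..
4) #...#..
##.#.#.
...#.#.
....##.
...##.#
5) ###....
####.#.
..##.#.
......#
...#..#
6) ....#..
#......
#..#.#.
..#####
.##...#
7) ##.....
....#.#
####.#.
.......
###...#
8) ..#..#.
...####
#######
...#...
..#...#
9) ..#....
.......
##.....
.......
..##...
10) ..##...
.#.....
.......
.##....
..##...
11) .#.#...
..#....
.##....
.###...
.......
12) ..#....
...#...
.......
.#.#...
.#.#...
13) ..##...
.......
..#....
.......
.#.#...

1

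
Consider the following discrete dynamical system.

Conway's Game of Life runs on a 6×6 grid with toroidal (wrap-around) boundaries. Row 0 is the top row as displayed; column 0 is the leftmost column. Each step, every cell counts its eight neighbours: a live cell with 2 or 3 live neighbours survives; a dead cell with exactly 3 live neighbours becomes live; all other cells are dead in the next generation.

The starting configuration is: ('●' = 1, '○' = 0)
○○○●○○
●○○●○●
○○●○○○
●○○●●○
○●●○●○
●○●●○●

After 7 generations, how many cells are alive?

5

t=0: ○○○●○○
●○○●○●
○○●○○○
●○○●●○
○●●○●○
●○●●○●
t=1: ○●○●○○
○○●●●○
●●●○○○
○○○○●●
○○○○○○
●○○○○●
t=2: ●●○●○●
●○○○●○
●●●○○○
●●○○○●
●○○○●○
●○○○○○
t=3: ○●○○●○
○○○●●○
○○●○○○
○○●○○○
○○○○○○
○○○○●○
t=4: ○○○○●●
○○●●●○
○○●○○○
○○○○○○
○○○○○○
○○○○○○
t=5: ○○○○●●
○○●○●●
○○●○○○
○○○○○○
○○○○○○
○○○○○○
t=6: ○○○●●●
○○○○●●
○○○●○○
○○○○○○
○○○○○○
○○○○○○
t=7: ○○○●○●
○○○○○●
○○○○●○
○○○○○○
○○○○○○
○○○○●○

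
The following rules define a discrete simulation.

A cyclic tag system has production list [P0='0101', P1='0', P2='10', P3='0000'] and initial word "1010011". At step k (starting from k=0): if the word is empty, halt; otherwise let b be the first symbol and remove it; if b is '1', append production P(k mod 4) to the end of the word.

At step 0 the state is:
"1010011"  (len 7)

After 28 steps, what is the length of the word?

11

k=0  "1010011"  (len 7)
k=1  "0100110101"  (len 10)
k=2  "100110101"  (len 9)
k=3  "0011010110"  (len 10)
k=4  "011010110"  (len 9)
k=5  "11010110"  (len 8)
k=6  "10101100"  (len 8)
k=7  "010110010"  (len 9)
k=8  "10110010"  (len 8)
k=9  "01100100101"  (len 11)
k=10  "1100100101"  (len 10)
k=11  "10010010110"  (len 11)
k=12  "00100101100000"  (len 14)
k=13  "0100101100000"  (len 13)
k=14  "100101100000"  (len 12)
k=15  "0010110000010"  (len 13)
k=16  "010110000010"  (len 12)
k=17  "10110000010"  (len 11)
k=18  "01100000100"  (len 11)
k=19  "1100000100"  (len 10)
k=20  "1000001000000"  (len 13)
k=21  "0000010000000101"  (len 16)
k=22  "000010000000101"  (len 15)
k=23  "00010000000101"  (len 14)
k=24  "0010000000101"  (len 13)
k=25  "010000000101"  (len 12)
k=26  "10000000101"  (len 11)
k=27  "000000010110"  (len 12)
k=28  "00000010110"  (len 11)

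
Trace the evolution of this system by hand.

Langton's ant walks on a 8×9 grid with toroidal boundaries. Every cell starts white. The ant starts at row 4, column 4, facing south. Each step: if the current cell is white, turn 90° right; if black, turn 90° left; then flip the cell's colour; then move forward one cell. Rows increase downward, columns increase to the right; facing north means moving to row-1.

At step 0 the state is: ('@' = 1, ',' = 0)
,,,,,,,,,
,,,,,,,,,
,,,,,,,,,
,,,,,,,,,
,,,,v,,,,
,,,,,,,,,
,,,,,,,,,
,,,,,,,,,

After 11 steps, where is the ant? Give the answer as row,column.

3,6

t=0: ,,,,,,,,,
,,,,,,,,,
,,,,,,,,,
,,,,,,,,,
,,,,v,,,,
,,,,,,,,,
,,,,,,,,,
,,,,,,,,,
t=1: ,,,,,,,,,
,,,,,,,,,
,,,,,,,,,
,,,,,,,,,
,,,<@,,,,
,,,,,,,,,
,,,,,,,,,
,,,,,,,,,
t=2: ,,,,,,,,,
,,,,,,,,,
,,,,,,,,,
,,,^,,,,,
,,,@@,,,,
,,,,,,,,,
,,,,,,,,,
,,,,,,,,,
t=3: ,,,,,,,,,
,,,,,,,,,
,,,,,,,,,
,,,@>,,,,
,,,@@,,,,
,,,,,,,,,
,,,,,,,,,
,,,,,,,,,
t=4: ,,,,,,,,,
,,,,,,,,,
,,,,,,,,,
,,,@@,,,,
,,,@v,,,,
,,,,,,,,,
,,,,,,,,,
,,,,,,,,,
t=5: ,,,,,,,,,
,,,,,,,,,
,,,,,,,,,
,,,@@,,,,
,,,@,>,,,
,,,,,,,,,
,,,,,,,,,
,,,,,,,,,
t=6: ,,,,,,,,,
,,,,,,,,,
,,,,,,,,,
,,,@@,,,,
,,,@,@,,,
,,,,,v,,,
,,,,,,,,,
,,,,,,,,,
t=7: ,,,,,,,,,
,,,,,,,,,
,,,,,,,,,
,,,@@,,,,
,,,@,@,,,
,,,,<@,,,
,,,,,,,,,
,,,,,,,,,
t=8: ,,,,,,,,,
,,,,,,,,,
,,,,,,,,,
,,,@@,,,,
,,,@^@,,,
,,,,@@,,,
,,,,,,,,,
,,,,,,,,,
t=9: ,,,,,,,,,
,,,,,,,,,
,,,,,,,,,
,,,@@,,,,
,,,@@>,,,
,,,,@@,,,
,,,,,,,,,
,,,,,,,,,
t=10: ,,,,,,,,,
,,,,,,,,,
,,,,,,,,,
,,,@@^,,,
,,,@@,,,,
,,,,@@,,,
,,,,,,,,,
,,,,,,,,,
t=11: ,,,,,,,,,
,,,,,,,,,
,,,,,,,,,
,,,@@@>,,
,,,@@,,,,
,,,,@@,,,
,,,,,,,,,
,,,,,,,,,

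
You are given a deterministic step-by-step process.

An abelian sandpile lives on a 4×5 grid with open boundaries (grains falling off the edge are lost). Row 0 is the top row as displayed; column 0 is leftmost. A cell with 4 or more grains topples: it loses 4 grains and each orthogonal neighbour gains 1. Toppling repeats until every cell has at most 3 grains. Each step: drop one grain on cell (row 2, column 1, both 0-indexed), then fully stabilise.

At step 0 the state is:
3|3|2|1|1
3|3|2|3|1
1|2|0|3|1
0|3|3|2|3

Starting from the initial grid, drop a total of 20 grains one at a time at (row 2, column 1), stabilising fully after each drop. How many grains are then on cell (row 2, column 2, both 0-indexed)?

2

0) 3|3|2|1|1
3|3|2|3|1
1|2|0|3|1
0|3|3|2|3
1) 3|3|2|1|1
3|3|2|3|1
1|3|0|3|1
0|3|3|2|3
2) 1|1|3|1|1
1|2|3|3|1
3|2|2|3|1
1|1|0|3|3
3) 1|1|3|1|1
1|2|3|3|1
3|3|2|3|1
1|1|0|3|3
4) 1|1|3|1|1
2|3|3|3|1
0|1|3|3|1
2|2|0|3|3
5) 1|1|3|1|1
2|3|3|3|1
0|2|3|3|1
2|2|0|3|3
6) 1|1|3|1|1
2|3|3|3|1
0|3|3|3|1
2|2|0|3|3
7) 1|3|0|3|1
3|1|3|1|2
1|2|2|2|3
2|3|2|1|0
8) 1|3|0|3|1
3|1|3|1|2
1|3|2|2|3
2|3|2|1|0
9) 1|3|0|3|1
3|2|3|1|2
2|1|3|2|3
3|0|3|1|0
10) 1|3|0|3|1
3|2|3|1|2
2|2|3|2|3
3|0|3|1|0
11) 1|3|0|3|1
3|2|3|1|2
2|3|3|2|3
3|0|3|1|0
12) 3|0|2|3|1
1|2|1|2|2
1|3|2|3|3
0|3|0|2|0
13) 3|0|2|3|1
1|3|1|2|2
2|1|3|3|3
1|0|1|2|0
14) 3|0|2|3|1
1|3|1|2|2
2|2|3|3|3
1|0|1|2|0
15) 3|0|2|3|1
1|3|1|2|2
2|3|3|3|3
1|0|1|2|0
16) 3|1|2|3|1
2|0|3|3|3
3|2|1|1|0
1|1|2|3|1
17) 3|1|2|3|1
2|0|3|3|3
3|3|1|1|0
1|1|2|3|1
18) 3|1|2|3|1
3|1|3|3|3
0|1|2|1|0
2|2|2|3|1
19) 3|1|2|3|1
3|1|3|3|3
0|2|2|1|0
2|2|2|3|1
20) 3|1|2|3|1
3|1|3|3|3
0|3|2|1|0
2|2|2|3|1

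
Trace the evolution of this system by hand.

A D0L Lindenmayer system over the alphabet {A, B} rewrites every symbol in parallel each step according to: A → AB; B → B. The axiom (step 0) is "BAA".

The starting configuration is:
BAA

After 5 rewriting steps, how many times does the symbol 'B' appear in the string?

11

t=0: BAA
t=1: BABAB
t=2: BABBABB
t=3: BABBBABBB
t=4: BABBBBABBBB
t=5: BABBBBBABBBBB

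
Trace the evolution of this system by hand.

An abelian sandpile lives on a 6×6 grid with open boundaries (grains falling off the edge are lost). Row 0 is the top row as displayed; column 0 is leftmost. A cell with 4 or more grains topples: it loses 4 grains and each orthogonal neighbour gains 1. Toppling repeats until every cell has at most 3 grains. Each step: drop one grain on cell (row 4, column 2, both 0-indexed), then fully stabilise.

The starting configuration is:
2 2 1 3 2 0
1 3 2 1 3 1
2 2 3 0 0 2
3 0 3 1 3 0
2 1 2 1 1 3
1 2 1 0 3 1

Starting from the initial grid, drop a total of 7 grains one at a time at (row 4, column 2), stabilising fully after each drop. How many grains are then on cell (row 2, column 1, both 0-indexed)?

t=0: 2 2 1 3 2 0
1 3 2 1 3 1
2 2 3 0 0 2
3 0 3 1 3 0
2 1 2 1 1 3
1 2 1 0 3 1
t=1: 2 2 1 3 2 0
1 3 2 1 3 1
2 2 3 0 0 2
3 0 3 1 3 0
2 1 3 1 1 3
1 2 1 0 3 1
t=2: 2 2 1 3 2 0
1 3 3 1 3 1
2 3 0 1 0 2
3 1 1 2 3 0
2 2 1 2 1 3
1 2 2 0 3 1
t=3: 2 2 1 3 2 0
1 3 3 1 3 1
2 3 0 1 0 2
3 1 1 2 3 0
2 2 2 2 1 3
1 2 2 0 3 1
t=4: 2 2 1 3 2 0
1 3 3 1 3 1
2 3 0 1 0 2
3 1 1 2 3 0
2 2 3 2 1 3
1 2 2 0 3 1
t=5: 2 2 1 3 2 0
1 3 3 1 3 1
2 3 0 1 0 2
3 1 2 2 3 0
2 3 0 3 1 3
1 2 3 0 3 1
t=6: 2 2 1 3 2 0
1 3 3 1 3 1
2 3 0 1 0 2
3 1 2 2 3 0
2 3 1 3 1 3
1 2 3 0 3 1
t=7: 2 2 1 3 2 0
1 3 3 1 3 1
2 3 0 1 0 2
3 1 2 2 3 0
2 3 2 3 1 3
1 2 3 0 3 1

3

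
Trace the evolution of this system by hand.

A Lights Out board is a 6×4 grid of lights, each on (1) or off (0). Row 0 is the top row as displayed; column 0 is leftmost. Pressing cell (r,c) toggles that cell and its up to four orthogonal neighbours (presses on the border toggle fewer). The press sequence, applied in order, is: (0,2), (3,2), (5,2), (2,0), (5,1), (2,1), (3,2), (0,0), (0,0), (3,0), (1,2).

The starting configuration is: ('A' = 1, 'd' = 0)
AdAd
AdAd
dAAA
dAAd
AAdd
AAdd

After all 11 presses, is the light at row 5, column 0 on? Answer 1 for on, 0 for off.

t=0: AdAd
AdAd
dAAA
dAAd
AAdd
AAdd
t=1: AAdA
Addd
dAAA
dAAd
AAdd
AAdd
t=2: AAdA
Addd
dAdA
dddA
AAAd
AAdd
t=3: AAdA
Addd
dAdA
dddA
AAdd
AdAA
t=4: AAdA
dddd
AddA
AddA
AAdd
AdAA
t=5: AAdA
dddd
AddA
AddA
Addd
dAdA
t=6: AAdA
dAdd
dAAA
AAdA
Addd
dAdA
t=7: AAdA
dAdd
dAdA
AdAd
AdAd
dAdA
t=8: dddA
AAdd
dAdA
AdAd
AdAd
dAdA
t=9: AAdA
dAdd
dAdA
AdAd
AdAd
dAdA
t=10: AAdA
dAdd
AAdA
dAAd
ddAd
dAdA
t=11: AAAA
ddAA
AAAA
dAAd
ddAd
dAdA

0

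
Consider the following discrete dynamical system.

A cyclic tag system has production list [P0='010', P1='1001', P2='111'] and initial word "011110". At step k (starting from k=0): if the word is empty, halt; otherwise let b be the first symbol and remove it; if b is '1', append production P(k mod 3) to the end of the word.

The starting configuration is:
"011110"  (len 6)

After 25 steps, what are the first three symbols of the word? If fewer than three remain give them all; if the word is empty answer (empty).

010

gen 0: "011110"  (len 6)
gen 1: "11110"  (len 5)
gen 2: "11101001"  (len 8)
gen 3: "1101001111"  (len 10)
gen 4: "101001111010"  (len 12)
gen 5: "010011110101001"  (len 15)
gen 6: "10011110101001"  (len 14)
gen 7: "0011110101001010"  (len 16)
gen 8: "011110101001010"  (len 15)
gen 9: "11110101001010"  (len 14)
gen 10: "1110101001010010"  (len 16)
gen 11: "1101010010100101001"  (len 19)
gen 12: "101010010100101001111"  (len 21)
gen 13: "01010010100101001111010"  (len 23)
gen 14: "1010010100101001111010"  (len 22)
gen 15: "010010100101001111010111"  (len 24)
gen 16: "10010100101001111010111"  (len 23)
gen 17: "00101001010011110101111001"  (len 26)
gen 18: "0101001010011110101111001"  (len 25)
gen 19: "101001010011110101111001"  (len 24)
gen 20: "010010100111101011110011001"  (len 27)
gen 21: "10010100111101011110011001"  (len 26)
gen 22: "0010100111101011110011001010"  (len 28)
gen 23: "010100111101011110011001010"  (len 27)
gen 24: "10100111101011110011001010"  (len 26)
gen 25: "0100111101011110011001010010"  (len 28)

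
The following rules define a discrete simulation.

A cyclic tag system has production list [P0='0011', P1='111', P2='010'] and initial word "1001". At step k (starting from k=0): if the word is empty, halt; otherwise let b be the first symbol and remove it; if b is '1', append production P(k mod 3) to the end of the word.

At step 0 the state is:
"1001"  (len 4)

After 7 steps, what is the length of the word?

9

k=0  "1001"  (len 4)
k=1  "0010011"  (len 7)
k=2  "010011"  (len 6)
k=3  "10011"  (len 5)
k=4  "00110011"  (len 8)
k=5  "0110011"  (len 7)
k=6  "110011"  (len 6)
k=7  "100110011"  (len 9)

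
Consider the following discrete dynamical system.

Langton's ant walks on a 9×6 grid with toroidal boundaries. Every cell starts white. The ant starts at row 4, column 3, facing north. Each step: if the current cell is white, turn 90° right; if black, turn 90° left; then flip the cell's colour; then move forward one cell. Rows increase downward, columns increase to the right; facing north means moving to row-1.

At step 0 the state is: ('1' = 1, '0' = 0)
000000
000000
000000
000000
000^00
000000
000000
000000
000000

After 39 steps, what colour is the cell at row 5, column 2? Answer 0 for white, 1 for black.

0

[0] 000000
000000
000000
000000
000^00
000000
000000
000000
000000
[1] 000000
000000
000000
000000
0001>0
000000
000000
000000
000000
[2] 000000
000000
000000
000000
000110
0000v0
000000
000000
000000
[3] 000000
000000
000000
000000
000110
000<10
000000
000000
000000
[4] 000000
000000
000000
000000
000^10
000110
000000
000000
000000
[5] 000000
000000
000000
000000
00<010
000110
000000
000000
000000
[6] 000000
000000
000000
00^000
001010
000110
000000
000000
000000
[7] 000000
000000
000000
001>00
001010
000110
000000
000000
000000
[8] 000000
000000
000000
001100
001v10
000110
000000
000000
000000
[9] 000000
000000
000000
001100
00<110
000110
000000
000000
000000
[10] 000000
000000
000000
001100
000110
00v110
000000
000000
000000
[11] 000000
000000
000000
001100
000110
0<1110
000000
000000
000000
[12] 000000
000000
000000
001100
0^0110
011110
000000
000000
000000
[13] 000000
000000
000000
001100
01>110
011110
000000
000000
000000
[14] 000000
000000
000000
001100
011110
01v110
000000
000000
000000
[15] 000000
000000
000000
001100
011110
010>10
000000
000000
000000
[16] 000000
000000
000000
001100
011^10
010010
000000
000000
000000
[17] 000000
000000
000000
001100
01<010
010010
000000
000000
000000
[18] 000000
000000
000000
001100
010010
01v010
000000
000000
000000
[19] 000000
000000
000000
001100
010010
0<1010
000000
000000
000000
[20] 000000
000000
000000
001100
010010
001010
0v0000
000000
000000
[21] 000000
000000
000000
001100
010010
001010
<10000
000000
000000
[22] 000000
000000
000000
001100
010010
^01010
110000
000000
000000
[23] 000000
000000
000000
001100
010010
1>1010
110000
000000
000000
[24] 000000
000000
000000
001100
010010
111010
1v0000
000000
000000
[25] 000000
000000
000000
001100
010010
111010
10>000
000000
000000
[26] 000000
000000
000000
001100
010010
111010
101000
00v000
000000
[27] 000000
000000
000000
001100
010010
111010
101000
0<1000
000000
[28] 000000
000000
000000
001100
010010
111010
1^1000
011000
000000
[29] 000000
000000
000000
001100
010010
111010
11>000
011000
000000
[30] 000000
000000
000000
001100
010010
11^010
110000
011000
000000
[31] 000000
000000
000000
001100
010010
1<0010
110000
011000
000000
[32] 000000
000000
000000
001100
010010
100010
1v0000
011000
000000
[33] 000000
000000
000000
001100
010010
100010
10>000
011000
000000
[34] 000000
000000
000000
001100
010010
100010
101000
01v000
000000
[35] 000000
000000
000000
001100
010010
100010
101000
010>00
000000
[36] 000000
000000
000000
001100
010010
100010
101000
010100
000v00
[37] 000000
000000
000000
001100
010010
100010
101000
010100
00<100
[38] 000000
000000
000000
001100
010010
100010
101000
01^100
001100
[39] 000000
000000
000000
001100
010010
100010
101000
011>00
001100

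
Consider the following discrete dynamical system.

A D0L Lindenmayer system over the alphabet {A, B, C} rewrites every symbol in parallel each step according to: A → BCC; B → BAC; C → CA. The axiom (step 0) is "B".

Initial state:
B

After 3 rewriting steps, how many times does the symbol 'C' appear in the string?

0) B
1) BAC
2) BACBCCCA
3) BACBCCCABACCACACABCC

10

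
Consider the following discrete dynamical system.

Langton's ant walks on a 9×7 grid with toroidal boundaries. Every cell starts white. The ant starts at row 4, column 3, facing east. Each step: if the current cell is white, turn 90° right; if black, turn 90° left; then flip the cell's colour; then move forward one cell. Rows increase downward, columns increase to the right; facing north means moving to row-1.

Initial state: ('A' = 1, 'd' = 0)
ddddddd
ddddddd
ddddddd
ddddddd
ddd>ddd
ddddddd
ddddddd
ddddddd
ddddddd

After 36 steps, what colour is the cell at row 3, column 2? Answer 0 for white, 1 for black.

0

k=0  ddddddd
ddddddd
ddddddd
ddddddd
ddd>ddd
ddddddd
ddddddd
ddddddd
ddddddd
k=1  ddddddd
ddddddd
ddddddd
ddddddd
dddAddd
dddvddd
ddddddd
ddddddd
ddddddd
k=2  ddddddd
ddddddd
ddddddd
ddddddd
dddAddd
dd<Addd
ddddddd
ddddddd
ddddddd
k=3  ddddddd
ddddddd
ddddddd
ddddddd
dd^Addd
ddAAddd
ddddddd
ddddddd
ddddddd
k=4  ddddddd
ddddddd
ddddddd
ddddddd
ddA>ddd
ddAAddd
ddddddd
ddddddd
ddddddd
k=5  ddddddd
ddddddd
ddddddd
ddd^ddd
ddAdddd
ddAAddd
ddddddd
ddddddd
ddddddd
k=6  ddddddd
ddddddd
ddddddd
dddA>dd
ddAdddd
ddAAddd
ddddddd
ddddddd
ddddddd
k=7  ddddddd
ddddddd
ddddddd
dddAAdd
ddAdvdd
ddAAddd
ddddddd
ddddddd
ddddddd
k=8  ddddddd
ddddddd
ddddddd
dddAAdd
ddA<Add
ddAAddd
ddddddd
ddddddd
ddddddd
k=9  ddddddd
ddddddd
ddddddd
ddd^Add
ddAAAdd
ddAAddd
ddddddd
ddddddd
ddddddd
k=10  ddddddd
ddddddd
ddddddd
dd<dAdd
ddAAAdd
ddAAddd
ddddddd
ddddddd
ddddddd
k=11  ddddddd
ddddddd
dd^dddd
ddAdAdd
ddAAAdd
ddAAddd
ddddddd
ddddddd
ddddddd
k=12  ddddddd
ddddddd
ddA>ddd
ddAdAdd
ddAAAdd
ddAAddd
ddddddd
ddddddd
ddddddd
k=13  ddddddd
ddddddd
ddAAddd
ddAvAdd
ddAAAdd
ddAAddd
ddddddd
ddddddd
ddddddd
k=14  ddddddd
ddddddd
ddAAddd
dd<AAdd
ddAAAdd
ddAAddd
ddddddd
ddddddd
ddddddd
k=15  ddddddd
ddddddd
ddAAddd
dddAAdd
ddvAAdd
ddAAddd
ddddddd
ddddddd
ddddddd
k=16  ddddddd
ddddddd
ddAAddd
dddAAdd
ddd>Add
ddAAddd
ddddddd
ddddddd
ddddddd
k=17  ddddddd
ddddddd
ddAAddd
ddd^Add
ddddAdd
ddAAddd
ddddddd
ddddddd
ddddddd
k=18  ddddddd
ddddddd
ddAAddd
dd<dAdd
ddddAdd
ddAAddd
ddddddd
ddddddd
ddddddd
k=19  ddddddd
ddddddd
dd^Addd
ddAdAdd
ddddAdd
ddAAddd
ddddddd
ddddddd
ddddddd
k=20  ddddddd
ddddddd
d<dAddd
ddAdAdd
ddddAdd
ddAAddd
ddddddd
ddddddd
ddddddd
k=21  ddddddd
d^ddddd
dAdAddd
ddAdAdd
ddddAdd
ddAAddd
ddddddd
ddddddd
ddddddd
k=22  ddddddd
dA>dddd
dAdAddd
ddAdAdd
ddddAdd
ddAAddd
ddddddd
ddddddd
ddddddd
k=23  ddddddd
dAAdddd
dAvAddd
ddAdAdd
ddddAdd
ddAAddd
ddddddd
ddddddd
ddddddd
k=24  ddddddd
dAAdddd
d<AAddd
ddAdAdd
ddddAdd
ddAAddd
ddddddd
ddddddd
ddddddd
k=25  ddddddd
dAAdddd
ddAAddd
dvAdAdd
ddddAdd
ddAAddd
ddddddd
ddddddd
ddddddd
k=26  ddddddd
dAAdddd
ddAAddd
<AAdAdd
ddddAdd
ddAAddd
ddddddd
ddddddd
ddddddd
k=27  ddddddd
dAAdddd
^dAAddd
AAAdAdd
ddddAdd
ddAAddd
ddddddd
ddddddd
ddddddd
k=28  ddddddd
dAAdddd
A>AAddd
AAAdAdd
ddddAdd
ddAAddd
ddddddd
ddddddd
ddddddd
k=29  ddddddd
dAAdddd
AAAAddd
AvAdAdd
ddddAdd
ddAAddd
ddddddd
ddddddd
ddddddd
k=30  ddddddd
dAAdddd
AAAAddd
Ad>dAdd
ddddAdd
ddAAddd
ddddddd
ddddddd
ddddddd
k=31  ddddddd
dAAdddd
AA^Addd
AdddAdd
ddddAdd
ddAAddd
ddddddd
ddddddd
ddddddd
k=32  ddddddd
dAAdddd
A<dAddd
AdddAdd
ddddAdd
ddAAddd
ddddddd
ddddddd
ddddddd
k=33  ddddddd
dAAdddd
AddAddd
AvddAdd
ddddAdd
ddAAddd
ddddddd
ddddddd
ddddddd
k=34  ddddddd
dAAdddd
AddAddd
<AddAdd
ddddAdd
ddAAddd
ddddddd
ddddddd
ddddddd
k=35  ddddddd
dAAdddd
AddAddd
dAddAdd
vdddAdd
ddAAddd
ddddddd
ddddddd
ddddddd
k=36  ddddddd
dAAdddd
AddAddd
dAddAdd
AdddAd<
ddAAddd
ddddddd
ddddddd
ddddddd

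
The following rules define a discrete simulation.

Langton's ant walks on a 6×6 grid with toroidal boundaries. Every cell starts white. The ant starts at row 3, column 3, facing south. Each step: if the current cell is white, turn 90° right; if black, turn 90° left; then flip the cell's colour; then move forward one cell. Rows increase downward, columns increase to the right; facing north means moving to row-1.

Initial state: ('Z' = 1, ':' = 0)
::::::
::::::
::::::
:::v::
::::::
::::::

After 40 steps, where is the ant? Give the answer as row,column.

t=0: ::::::
::::::
::::::
:::v::
::::::
::::::
t=1: ::::::
::::::
::::::
::<Z::
::::::
::::::
t=2: ::::::
::::::
::^:::
::ZZ::
::::::
::::::
t=3: ::::::
::::::
::Z>::
::ZZ::
::::::
::::::
t=4: ::::::
::::::
::ZZ::
::Zv::
::::::
::::::
t=5: ::::::
::::::
::ZZ::
::Z:>:
::::::
::::::
t=6: ::::::
::::::
::ZZ::
::Z:Z:
::::v:
::::::
t=7: ::::::
::::::
::ZZ::
::Z:Z:
:::<Z:
::::::
t=8: ::::::
::::::
::ZZ::
::Z^Z:
:::ZZ:
::::::
t=9: ::::::
::::::
::ZZ::
::ZZ>:
:::ZZ:
::::::
t=10: ::::::
::::::
::ZZ^:
::ZZ::
:::ZZ:
::::::
t=11: ::::::
::::::
::ZZZ>
::ZZ::
:::ZZ:
::::::
t=12: ::::::
::::::
::ZZZZ
::ZZ:v
:::ZZ:
::::::
t=13: ::::::
::::::
::ZZZZ
::ZZ<Z
:::ZZ:
::::::
t=14: ::::::
::::::
::ZZ^Z
::ZZZZ
:::ZZ:
::::::
t=15: ::::::
::::::
::Z<:Z
::ZZZZ
:::ZZ:
::::::
t=16: ::::::
::::::
::Z::Z
::ZvZZ
:::ZZ:
::::::
t=17: ::::::
::::::
::Z::Z
::Z:>Z
:::ZZ:
::::::
t=18: ::::::
::::::
::Z:^Z
::Z::Z
:::ZZ:
::::::
t=19: ::::::
::::::
::Z:Z>
::Z::Z
:::ZZ:
::::::
t=20: ::::::
:::::^
::Z:Z:
::Z::Z
:::ZZ:
::::::
t=21: ::::::
>::::Z
::Z:Z:
::Z::Z
:::ZZ:
::::::
t=22: ::::::
Z::::Z
v:Z:Z:
::Z::Z
:::ZZ:
::::::
t=23: ::::::
Z::::Z
Z:Z:Z<
::Z::Z
:::ZZ:
::::::
t=24: ::::::
Z::::^
Z:Z:ZZ
::Z::Z
:::ZZ:
::::::
t=25: ::::::
Z:::<:
Z:Z:ZZ
::Z::Z
:::ZZ:
::::::
t=26: ::::^:
Z:::Z:
Z:Z:ZZ
::Z::Z
:::ZZ:
::::::
t=27: ::::Z>
Z:::Z:
Z:Z:ZZ
::Z::Z
:::ZZ:
::::::
t=28: ::::ZZ
Z:::Zv
Z:Z:ZZ
::Z::Z
:::ZZ:
::::::
t=29: ::::ZZ
Z:::<Z
Z:Z:ZZ
::Z::Z
:::ZZ:
::::::
t=30: ::::ZZ
Z::::Z
Z:Z:vZ
::Z::Z
:::ZZ:
::::::
t=31: ::::ZZ
Z::::Z
Z:Z::>
::Z::Z
:::ZZ:
::::::
t=32: ::::ZZ
Z::::^
Z:Z:::
::Z::Z
:::ZZ:
::::::
t=33: ::::ZZ
Z:::<:
Z:Z:::
::Z::Z
:::ZZ:
::::::
t=34: ::::^Z
Z:::Z:
Z:Z:::
::Z::Z
:::ZZ:
::::::
t=35: :::<:Z
Z:::Z:
Z:Z:::
::Z::Z
:::ZZ:
::::::
t=36: :::Z:Z
Z:::Z:
Z:Z:::
::Z::Z
:::ZZ:
:::^::
t=37: :::Z:Z
Z:::Z:
Z:Z:::
::Z::Z
:::ZZ:
:::Z>:
t=38: :::ZvZ
Z:::Z:
Z:Z:::
::Z::Z
:::ZZ:
:::ZZ:
t=39: :::<ZZ
Z:::Z:
Z:Z:::
::Z::Z
:::ZZ:
:::ZZ:
t=40: ::::ZZ
Z::vZ:
Z:Z:::
::Z::Z
:::ZZ:
:::ZZ:

1,3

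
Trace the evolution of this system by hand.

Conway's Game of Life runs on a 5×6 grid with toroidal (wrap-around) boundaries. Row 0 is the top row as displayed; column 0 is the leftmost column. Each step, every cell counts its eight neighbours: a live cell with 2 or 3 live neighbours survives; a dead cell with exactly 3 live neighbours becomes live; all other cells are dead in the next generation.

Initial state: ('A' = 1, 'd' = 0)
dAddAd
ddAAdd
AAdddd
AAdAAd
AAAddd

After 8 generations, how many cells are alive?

4

k=0  dAddAd
ddAAdd
AAdddd
AAdAAd
AAAddd
k=1  Addddd
AdAAdd
AdddAA
dddAdd
ddddAd
k=2  dAdAdA
AddAAd
AAAdAA
dddAdd
dddddd
k=3  AdAAdA
dddddd
AAAddd
AAAAAA
ddAdAd
k=4  dAAAAA
dddAdA
ddddAd
ddddAd
dddddd
k=5  AdAAdA
AddddA
dddAAA
dddddd
ddAddA
k=6  ddAAdd
dAAddd
AdddAA
dddAdA
AAAAAA
k=7  dddddA
AAAdAA
AAAAAA
dddddd
AAdddA
k=8  ddAddd
dddddd
dddddd
dddAdd
AddddA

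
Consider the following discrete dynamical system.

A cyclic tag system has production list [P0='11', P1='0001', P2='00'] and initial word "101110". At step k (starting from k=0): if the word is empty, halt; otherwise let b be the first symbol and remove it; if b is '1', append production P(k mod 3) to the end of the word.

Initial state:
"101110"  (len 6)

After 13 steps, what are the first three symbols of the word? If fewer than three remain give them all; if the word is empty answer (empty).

t=0: "101110"  (len 6)
t=1: "0111011"  (len 7)
t=2: "111011"  (len 6)
t=3: "1101100"  (len 7)
t=4: "10110011"  (len 8)
t=5: "01100110001"  (len 11)
t=6: "1100110001"  (len 10)
t=7: "10011000111"  (len 11)
t=8: "00110001110001"  (len 14)
t=9: "0110001110001"  (len 13)
t=10: "110001110001"  (len 12)
t=11: "100011100010001"  (len 15)
t=12: "0001110001000100"  (len 16)
t=13: "001110001000100"  (len 15)

001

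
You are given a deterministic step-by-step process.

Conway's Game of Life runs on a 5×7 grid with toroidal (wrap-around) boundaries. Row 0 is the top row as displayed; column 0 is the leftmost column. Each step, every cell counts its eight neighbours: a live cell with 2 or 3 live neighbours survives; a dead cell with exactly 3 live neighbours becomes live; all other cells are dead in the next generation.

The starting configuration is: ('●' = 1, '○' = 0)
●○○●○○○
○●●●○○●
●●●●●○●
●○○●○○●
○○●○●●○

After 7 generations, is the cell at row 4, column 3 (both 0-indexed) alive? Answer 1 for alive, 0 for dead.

0

step 0: ●○○●○○○
○●●●○○●
●●●●●○●
●○○●○○●
○○●○●●○
step 1: ●○○○○●●
○○○○○●●
○○○○●○○
○○○○○○○
●●●○●●○
step 2: ○○○○○○○
●○○○●○○
○○○○○●○
○●○●●●○
●●○○●●○
step 3: ●●○○●●●
○○○○○○○
○○○●○●●
●●●●○○○
●●●●○●●
step 4: ○○○●●○○
○○○○○○○
●●○●●○●
○○○○○○○
○○○○○○○
step 5: ○○○○○○○
●○●○○●○
●○○○○○○
●○○○○○○
○○○○○○○
step 6: ○○○○○○○
○●○○○○●
●○○○○○○
○○○○○○○
○○○○○○○
step 7: ○○○○○○○
●○○○○○○
●○○○○○○
○○○○○○○
○○○○○○○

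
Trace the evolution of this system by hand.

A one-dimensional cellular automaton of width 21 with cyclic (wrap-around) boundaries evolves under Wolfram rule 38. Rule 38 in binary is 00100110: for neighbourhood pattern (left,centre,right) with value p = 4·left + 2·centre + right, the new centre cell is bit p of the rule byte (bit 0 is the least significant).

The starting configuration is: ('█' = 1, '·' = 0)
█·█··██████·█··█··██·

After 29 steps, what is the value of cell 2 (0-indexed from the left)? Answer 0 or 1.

0

gen 0: █·█··██████·█··█··██·
gen 1: ███·█······██·██·█··█
gen 2: ···██·····█··█··██·█·
gen 3: ··█······██·██·█··██·
gen 4: ·██·····█··█··██·█···
gen 5: █······██·██·█··██···
gen 6: █·····█··█··██·█····█
gen 7: ·····██·██·█··██···█·
gen 8: ····█··█··██·█····██·
gen 9: ···██·██·█··██···█···
gen 10: ··█··█··██·█····██···
gen 11: ·██·██·█··██···█·····
gen 12: █··█··██·█····██·····
gen 13: █·██·█··██···█······█
gen 14: ·█··██·█····██·····█·
gen 15: ██·█··██···█······██·
gen 16: ··██·█····██·····█··█
gen 17: ·█··██···█······██·██
gen 18: ██·█····██·····█··█··
gen 19: ··██···█······██·██·█
gen 20: ·█····██·····█··█··██
gen 21: ██···█······██·██·█··
gen 22: ····██·····█··█··██·█
gen 23: ···█······██·██·█··██
gen 24: ··██·····█··█··██·█··
gen 25: ·█······██·██·█··██··
gen 26: ██·····█··█··██·█····
gen 27: ······██·██·█··██···█
gen 28: ·····█··█··██·█····██
gen 29: ····██·██·█··██···█··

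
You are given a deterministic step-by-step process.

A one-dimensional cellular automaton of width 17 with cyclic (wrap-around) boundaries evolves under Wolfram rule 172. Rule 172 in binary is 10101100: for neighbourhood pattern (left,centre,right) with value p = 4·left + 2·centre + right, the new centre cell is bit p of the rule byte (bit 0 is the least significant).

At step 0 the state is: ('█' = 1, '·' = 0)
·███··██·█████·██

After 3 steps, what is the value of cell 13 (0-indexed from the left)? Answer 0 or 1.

t=0: ·███··██·█████·██
t=1: ███···█·█████·██·
t=2: ██····██████·██·█
t=3: █·····█████·██·██

1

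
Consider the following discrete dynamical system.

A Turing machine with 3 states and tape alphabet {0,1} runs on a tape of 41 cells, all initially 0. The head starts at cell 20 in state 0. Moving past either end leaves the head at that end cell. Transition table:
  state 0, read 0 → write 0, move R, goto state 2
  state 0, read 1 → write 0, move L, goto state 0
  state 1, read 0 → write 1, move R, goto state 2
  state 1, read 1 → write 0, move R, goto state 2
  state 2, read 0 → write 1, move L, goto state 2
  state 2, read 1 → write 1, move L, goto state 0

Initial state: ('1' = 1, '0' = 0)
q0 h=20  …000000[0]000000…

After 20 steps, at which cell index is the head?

[0] q0 h=20  …000000[0]000000…
[1] q2 h=21  …000000[0]000000…
[2] q2 h=20  …000000[0]100000…
[3] q2 h=19  …000000[0]110000…
[4] q2 h=18  …000000[0]111000…
[5] q2 h=17  …000000[0]111100…
[6] q2 h=16  …000000[0]111110…
[7] q2 h=15  …000000[0]111111…
[8] q2 h=14  …000000[0]111111…
[9] q2 h=13  …000000[0]111111…
[10] q2 h=12  …000000[0]111111…
[11] q2 h=11  …000000[0]111111…
[12] q2 h=10  …000000[0]111111…
[13] q2 h= 9  …000000[0]111111…
[14] q2 h= 8  …000000[0]111111…
[15] q2 h= 7  …000000[0]111111…
[16] q2 h= 6  |000000[0]111111…
[17] q2 h= 5  |00000[0]111111…
[18] q2 h= 4  |0000[0]111111…
[19] q2 h= 3  |000[0]111111…
[20] q2 h= 2  |00[0]111111…

2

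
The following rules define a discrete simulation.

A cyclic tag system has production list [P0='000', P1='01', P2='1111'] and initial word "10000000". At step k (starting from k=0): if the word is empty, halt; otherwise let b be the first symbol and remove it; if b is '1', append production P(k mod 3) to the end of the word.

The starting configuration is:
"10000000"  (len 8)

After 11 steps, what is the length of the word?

0

gen 0: "10000000"  (len 8)
gen 1: "0000000000"  (len 10)
gen 2: "000000000"  (len 9)
gen 3: "00000000"  (len 8)
gen 4: "0000000"  (len 7)
gen 5: "000000"  (len 6)
gen 6: "00000"  (len 5)
gen 7: "0000"  (len 4)
gen 8: "000"  (len 3)
gen 9: "00"  (len 2)
gen 10: "0"  (len 1)
gen 11: (halted — word empty)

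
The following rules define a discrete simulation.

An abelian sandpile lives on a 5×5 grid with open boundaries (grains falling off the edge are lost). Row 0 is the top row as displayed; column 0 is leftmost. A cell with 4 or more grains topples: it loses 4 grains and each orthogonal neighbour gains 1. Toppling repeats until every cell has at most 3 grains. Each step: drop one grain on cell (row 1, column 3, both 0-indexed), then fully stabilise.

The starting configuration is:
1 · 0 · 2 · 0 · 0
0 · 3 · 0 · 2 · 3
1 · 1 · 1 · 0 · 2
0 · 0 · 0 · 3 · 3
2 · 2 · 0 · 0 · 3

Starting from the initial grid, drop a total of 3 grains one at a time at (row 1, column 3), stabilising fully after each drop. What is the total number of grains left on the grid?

step 0: 1 · 0 · 2 · 0 · 0
0 · 3 · 0 · 2 · 3
1 · 1 · 1 · 0 · 2
0 · 0 · 0 · 3 · 3
2 · 2 · 0 · 0 · 3
step 1: 1 · 0 · 2 · 0 · 0
0 · 3 · 0 · 3 · 3
1 · 1 · 1 · 0 · 2
0 · 0 · 0 · 3 · 3
2 · 2 · 0 · 0 · 3
step 2: 1 · 0 · 2 · 1 · 1
0 · 3 · 1 · 1 · 0
1 · 1 · 1 · 1 · 3
0 · 0 · 0 · 3 · 3
2 · 2 · 0 · 0 · 3
step 3: 1 · 0 · 2 · 1 · 1
0 · 3 · 1 · 2 · 0
1 · 1 · 1 · 1 · 3
0 · 0 · 0 · 3 · 3
2 · 2 · 0 · 0 · 3

31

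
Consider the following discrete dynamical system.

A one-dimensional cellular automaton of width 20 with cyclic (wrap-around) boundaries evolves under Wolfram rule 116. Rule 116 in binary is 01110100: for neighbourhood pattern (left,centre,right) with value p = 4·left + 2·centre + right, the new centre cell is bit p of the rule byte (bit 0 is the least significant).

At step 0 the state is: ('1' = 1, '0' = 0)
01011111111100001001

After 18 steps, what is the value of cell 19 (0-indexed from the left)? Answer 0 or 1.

k=0  01011111111100001001
k=1  11100000000110001101
k=2  00110000000011000110
k=3  00011000000001100011
k=4  10001100000000110001
k=5  11000110000000011000
k=6  01100011000000001100
k=7  00110001100000000110
k=8  00011000110000000011
k=9  10001100011000000001
k=10  11000110001100000000
k=11  01100011000110000000
k=12  00110001100011000000
k=13  00011000110001100000
k=14  00001100011000110000
k=15  00000110001100011000
k=16  00000011000110001100
k=17  00000001100011000110
k=18  00000000110001100011

1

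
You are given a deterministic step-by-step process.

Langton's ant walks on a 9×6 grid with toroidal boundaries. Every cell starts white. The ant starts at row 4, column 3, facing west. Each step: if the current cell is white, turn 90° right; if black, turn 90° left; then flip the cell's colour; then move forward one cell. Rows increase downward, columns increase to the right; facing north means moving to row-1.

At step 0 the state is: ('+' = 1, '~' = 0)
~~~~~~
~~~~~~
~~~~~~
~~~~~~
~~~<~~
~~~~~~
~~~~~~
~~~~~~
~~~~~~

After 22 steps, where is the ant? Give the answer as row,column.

7,4

[0] ~~~~~~
~~~~~~
~~~~~~
~~~~~~
~~~<~~
~~~~~~
~~~~~~
~~~~~~
~~~~~~
[1] ~~~~~~
~~~~~~
~~~~~~
~~~^~~
~~~+~~
~~~~~~
~~~~~~
~~~~~~
~~~~~~
[2] ~~~~~~
~~~~~~
~~~~~~
~~~+>~
~~~+~~
~~~~~~
~~~~~~
~~~~~~
~~~~~~
[3] ~~~~~~
~~~~~~
~~~~~~
~~~++~
~~~+v~
~~~~~~
~~~~~~
~~~~~~
~~~~~~
[4] ~~~~~~
~~~~~~
~~~~~~
~~~++~
~~~<+~
~~~~~~
~~~~~~
~~~~~~
~~~~~~
[5] ~~~~~~
~~~~~~
~~~~~~
~~~++~
~~~~+~
~~~v~~
~~~~~~
~~~~~~
~~~~~~
[6] ~~~~~~
~~~~~~
~~~~~~
~~~++~
~~~~+~
~~<+~~
~~~~~~
~~~~~~
~~~~~~
[7] ~~~~~~
~~~~~~
~~~~~~
~~~++~
~~^~+~
~~++~~
~~~~~~
~~~~~~
~~~~~~
[8] ~~~~~~
~~~~~~
~~~~~~
~~~++~
~~+>+~
~~++~~
~~~~~~
~~~~~~
~~~~~~
[9] ~~~~~~
~~~~~~
~~~~~~
~~~++~
~~+++~
~~+v~~
~~~~~~
~~~~~~
~~~~~~
[10] ~~~~~~
~~~~~~
~~~~~~
~~~++~
~~+++~
~~+~>~
~~~~~~
~~~~~~
~~~~~~
[11] ~~~~~~
~~~~~~
~~~~~~
~~~++~
~~+++~
~~+~+~
~~~~v~
~~~~~~
~~~~~~
[12] ~~~~~~
~~~~~~
~~~~~~
~~~++~
~~+++~
~~+~+~
~~~<+~
~~~~~~
~~~~~~
[13] ~~~~~~
~~~~~~
~~~~~~
~~~++~
~~+++~
~~+^+~
~~~++~
~~~~~~
~~~~~~
[14] ~~~~~~
~~~~~~
~~~~~~
~~~++~
~~+++~
~~++>~
~~~++~
~~~~~~
~~~~~~
[15] ~~~~~~
~~~~~~
~~~~~~
~~~++~
~~++^~
~~++~~
~~~++~
~~~~~~
~~~~~~
[16] ~~~~~~
~~~~~~
~~~~~~
~~~++~
~~+<~~
~~++~~
~~~++~
~~~~~~
~~~~~~
[17] ~~~~~~
~~~~~~
~~~~~~
~~~++~
~~+~~~
~~+v~~
~~~++~
~~~~~~
~~~~~~
[18] ~~~~~~
~~~~~~
~~~~~~
~~~++~
~~+~~~
~~+~>~
~~~++~
~~~~~~
~~~~~~
[19] ~~~~~~
~~~~~~
~~~~~~
~~~++~
~~+~~~
~~+~+~
~~~+v~
~~~~~~
~~~~~~
[20] ~~~~~~
~~~~~~
~~~~~~
~~~++~
~~+~~~
~~+~+~
~~~+~>
~~~~~~
~~~~~~
[21] ~~~~~~
~~~~~~
~~~~~~
~~~++~
~~+~~~
~~+~+~
~~~+~+
~~~~~v
~~~~~~
[22] ~~~~~~
~~~~~~
~~~~~~
~~~++~
~~+~~~
~~+~+~
~~~+~+
~~~~<+
~~~~~~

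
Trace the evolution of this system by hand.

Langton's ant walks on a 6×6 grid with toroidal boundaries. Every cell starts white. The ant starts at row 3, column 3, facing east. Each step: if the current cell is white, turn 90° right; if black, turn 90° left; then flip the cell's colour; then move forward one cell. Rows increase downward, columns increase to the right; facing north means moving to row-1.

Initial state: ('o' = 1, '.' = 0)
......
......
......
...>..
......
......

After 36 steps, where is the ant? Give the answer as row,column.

3,5

k=0  ......
......
......
...>..
......
......
k=1  ......
......
......
...o..
...v..
......
k=2  ......
......
......
...o..
..<o..
......
k=3  ......
......
......
..^o..
..oo..
......
k=4  ......
......
......
..o>..
..oo..
......
k=5  ......
......
...^..
..o...
..oo..
......
k=6  ......
......
...o>.
..o...
..oo..
......
k=7  ......
......
...oo.
..o.v.
..oo..
......
k=8  ......
......
...oo.
..o<o.
..oo..
......
k=9  ......
......
...^o.
..ooo.
..oo..
......
k=10  ......
......
..<.o.
..ooo.
..oo..
......
k=11  ......
..^...
..o.o.
..ooo.
..oo..
......
k=12  ......
..o>..
..o.o.
..ooo.
..oo..
......
k=13  ......
..oo..
..ovo.
..ooo.
..oo..
......
k=14  ......
..oo..
..<oo.
..ooo.
..oo..
......
k=15  ......
..oo..
...oo.
..voo.
..oo..
......
k=16  ......
..oo..
...oo.
...>o.
..oo..
......
k=17  ......
..oo..
...^o.
....o.
..oo..
......
k=18  ......
..oo..
..<.o.
....o.
..oo..
......
k=19  ......
..^o..
..o.o.
....o.
..oo..
......
k=20  ......
.<.o..
..o.o.
....o.
..oo..
......
k=21  .^....
.o.o..
..o.o.
....o.
..oo..
......
k=22  .o>...
.o.o..
..o.o.
....o.
..oo..
......
k=23  .oo...
.ovo..
..o.o.
....o.
..oo..
......
k=24  .oo...
.<oo..
..o.o.
....o.
..oo..
......
k=25  .oo...
..oo..
.vo.o.
....o.
..oo..
......
k=26  .oo...
..oo..
<oo.o.
....o.
..oo..
......
k=27  .oo...
^.oo..
ooo.o.
....o.
..oo..
......
k=28  .oo...
o>oo..
ooo.o.
....o.
..oo..
......
k=29  .oo...
oooo..
ovo.o.
....o.
..oo..
......
k=30  .oo...
oooo..
o.>.o.
....o.
..oo..
......
k=31  .oo...
oo^o..
o...o.
....o.
..oo..
......
k=32  .oo...
o<.o..
o...o.
....o.
..oo..
......
k=33  .oo...
o..o..
ov..o.
....o.
..oo..
......
k=34  .oo...
o..o..
<o..o.
....o.
..oo..
......
k=35  .oo...
o..o..
.o..o.
v...o.
..oo..
......
k=36  .oo...
o..o..
.o..o.
o...o<
..oo..
......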